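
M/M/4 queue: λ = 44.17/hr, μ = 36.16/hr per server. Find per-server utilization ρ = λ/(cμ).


ρ = λ/(cμ) = 44.17/(4·36.16) = 44.17/144.64 = 0.3054

Final: 0.3054


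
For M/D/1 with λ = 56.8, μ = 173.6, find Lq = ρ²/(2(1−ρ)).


ρ = 56.8/173.6 = 0.3272
M/D/1: Lq = ρ²/(2(1−ρ)) = 0.1071/(2·0.6728) = 0.07956

Final: 0.07956


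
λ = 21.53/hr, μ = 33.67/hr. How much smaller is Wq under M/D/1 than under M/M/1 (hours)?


ρ = 21.53/33.67 = 0.6394
Wq(M/M/1) = ρ/(μ−λ) = 0.6394/12.14 = 0.05267 hr
Wq(M/D/1) = ρ/(2(μ−λ)) = 0.02634 hr
Savings = 0.05267 − 0.02634 = 0.02634 hr

Final: 0.02634 hr


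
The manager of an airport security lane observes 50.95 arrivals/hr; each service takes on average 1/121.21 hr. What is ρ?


ρ = λ/μ = 50.95/121.21 = 0.4203

Final: 0.4203


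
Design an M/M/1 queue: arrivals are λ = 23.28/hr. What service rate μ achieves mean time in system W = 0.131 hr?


W = 1/(μ−λ) ⇒ μ − λ = 1/W = 1/0.131 = 7.6336
μ = λ + 1/W = 23.28 + 7.6336 = 30.9136 per hr

Final: 30.9136 /hr


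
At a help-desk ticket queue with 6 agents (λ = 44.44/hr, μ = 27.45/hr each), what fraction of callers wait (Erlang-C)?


a = λ/μ = 1.6189; ρ = a/6 = 0.2698
P₀ = 0.198028 (from M/M/c formula)
C(c,a) = [a^c/(c!(1−ρ))]·P₀ = [18.00488/(720·0.7302)]·0.198028
= 0.03425·0.198028 = 0.006782

Final: 0.006782


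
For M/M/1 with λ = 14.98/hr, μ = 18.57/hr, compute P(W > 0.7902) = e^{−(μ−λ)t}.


W ~ Exponential(μ−λ) for M/M/1.
μ − λ = 18.57 − 14.98 = 3.5900
P(W > t) = e^{−(μ−λ)t} = e^{−2.8368} = 0.058612

Final: 0.058612


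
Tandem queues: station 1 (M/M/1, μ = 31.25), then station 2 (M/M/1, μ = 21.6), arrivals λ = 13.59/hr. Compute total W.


Each node sees arrival rate λ = 13.59/hr (tandem ⇒ throughput preserved).
W₁ = 1/(μ₁−λ) = 1/(31.25−13.59) = 0.05663 hr
W₂ = 1/(μ₂−λ) = 1/(21.6−13.59) = 0.12484 hr
W_total = W₁ + W₂ = 0.05663 + 0.12484 = 0.18147 hr

Final: 0.18147 hr


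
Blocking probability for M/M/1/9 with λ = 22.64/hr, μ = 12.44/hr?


ρ = λ/μ = 22.64/12.44 = 1.8199
P_K = (1−ρ)ρ^K/(1−ρ^(K+1)) = (-0.8199·219.030392)/(1 − 398.621227)
= -179.590835/-397.621227 = 0.451663

Final: 0.451663


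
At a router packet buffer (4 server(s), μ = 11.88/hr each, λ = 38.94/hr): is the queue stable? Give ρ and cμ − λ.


Total capacity cμ = 4·11.88 = 47.52/hr
ρ = λ/(cμ) = 38.94/47.52 = 0.8194
Stable ⇔ ρ < 1: YES
Spare capacity = cμ − λ = 47.52 − 38.94 = 8.58/hr

Final: ρ = 0.8194; stable; margin = 8.58/hr


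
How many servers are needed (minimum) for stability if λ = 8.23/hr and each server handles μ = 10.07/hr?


Stability requires cμ > λ ⇔ c > λ/μ.
λ/μ = 8.23/10.07 = 0.8173
Minimum integer c = ⌊0.8173⌋ + 1 = 1
Check: 1·10.07 = 10.07 > 8.23, while 0·10.07 = 0.00 ≤ 8.23

Final: 1 servers


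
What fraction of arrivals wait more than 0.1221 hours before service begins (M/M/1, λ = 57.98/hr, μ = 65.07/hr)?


ρ = 57.98/65.07 = 0.8910
P(Wq > t) = ρ·e^{−(μ−λ)t} = 0.8910·e^{−0.8657}
= 0.8910·0.420762 = 0.374916

Final: 0.374916


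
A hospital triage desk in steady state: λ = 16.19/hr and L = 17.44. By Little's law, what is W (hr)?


W = L/λ = 17.44/16.19 = 1.0772 hr

Final: 1.0772 hr


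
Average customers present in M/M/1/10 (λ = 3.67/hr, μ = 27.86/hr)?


ρ = 3.67/27.86 = 0.1317
L = ρ[1 − (K+1)ρ^K + Kρ^(K+1)] / [(1−ρ)(1−ρ^(K+1))]
Numerator: 0.1317·(1 − 11·0.000000001573 + 10·2.073e-10) = 0.131730
Denominator: (0.8683)·(1.000000) = 0.868270
L = 0.131730/0.868270 = 0.1517

Final: 0.1517


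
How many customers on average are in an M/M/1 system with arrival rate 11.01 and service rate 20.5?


ρ = λ/μ = 11.01/20.5 = 0.5371
L = ρ/(1−ρ) = 0.5371/(1 − 0.5371) = 0.5371/0.4629 = 1.1602

Final: 1.1602


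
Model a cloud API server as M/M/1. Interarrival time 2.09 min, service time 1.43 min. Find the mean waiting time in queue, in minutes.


λ = 60/2.09 = 28.7081 /hr
μ = 60/1.43 = 41.9580 /hr
ρ = λ/μ = 28.7081/41.9580 = 0.6842
Wq = ρ/(μ−λ) = 0.6842/(41.9580−28.7081) = 0.05164 hr
In minutes: 0.05164·60 = 3.098 min

Final: 3.098 min


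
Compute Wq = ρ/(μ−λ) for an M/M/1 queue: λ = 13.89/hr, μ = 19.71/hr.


ρ = 13.89/19.71 = 0.7047
Wq = ρ/(μ−λ) = 0.7047/(19.71 − 13.89) = 0.7047/5.82 = 0.1211 hr

Final: 0.1211 hr


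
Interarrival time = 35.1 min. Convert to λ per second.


λ = 1/(interarrival time) in consistent units.
1 second = 0.0166667 min, so λ = 0.0166667/35.1 = 0.0004748 per second

Final: 0.0004748 /sec


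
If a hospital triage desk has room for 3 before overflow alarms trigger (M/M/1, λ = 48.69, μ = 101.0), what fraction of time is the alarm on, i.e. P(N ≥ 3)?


ρ = 48.69/101.0 = 0.4821
P(N ≥ n) = ρ^n = 0.4821^3 = 0.112035

Final: 0.112035


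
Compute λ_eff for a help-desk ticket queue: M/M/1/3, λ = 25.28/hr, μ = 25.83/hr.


ρ = 0.9787; P_K = (1−ρ)ρ^3/(1−ρ^4) = 0.241988
λ_eff = λ(1 − P_K) = 25.28·(1 − 0.241988) = 25.28·0.758012 = 19.1626 /hr

Final: 19.1626 /hr


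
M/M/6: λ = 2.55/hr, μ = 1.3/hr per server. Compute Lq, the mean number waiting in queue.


a = λ/μ = 1.9615; ρ = a/6 = 0.3269
P₀ = 0.140457
Lq = P₀·a^c·ρ / (c!·(1−ρ)²) = 0.140457·56.96144·0.3269/(720·0.45303)
= 0.008019

Final: 0.008019


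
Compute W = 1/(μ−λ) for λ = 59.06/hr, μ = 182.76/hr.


W = 1/(μ−λ) = 1/(182.76 − 59.06) = 1/123.70 = 0.008084 hr

Final: 0.008084 hr


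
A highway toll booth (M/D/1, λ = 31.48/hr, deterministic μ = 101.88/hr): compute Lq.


ρ = 31.48/101.88 = 0.3090
M/D/1: Lq = ρ²/(2(1−ρ)) = 0.09548/(2·0.6910) = 0.06908

Final: 0.06908


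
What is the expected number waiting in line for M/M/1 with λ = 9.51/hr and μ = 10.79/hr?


ρ = 9.51/10.79 = 0.8814
Lq = ρ²/(1−ρ) = 0.7768/0.1186 = 6.5483

Final: 6.5483


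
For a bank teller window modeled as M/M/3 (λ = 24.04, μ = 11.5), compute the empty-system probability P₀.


a = λ/μ = 24.04/11.5 = 2.0904; ρ = a/c = 0.6968
Σ_{k=0}^{2} a^k/k! (terms k=0..2) = 1.00000 + 2.09043 + 2.18496 = 5.27539
Tail: a^3/(3!(1−ρ)) = 9.13503/(6·0.3032) = 5.02165
P₀ = 1/(5.27539 + 5.02165) = 1/10.29704 = 0.097115

Final: 0.097115


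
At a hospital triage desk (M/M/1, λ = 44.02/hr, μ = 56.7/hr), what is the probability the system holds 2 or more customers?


ρ = 44.02/56.7 = 0.7764
P(N ≥ n) = ρ^n = 0.7764^2 = 0.602745

Final: 0.602745


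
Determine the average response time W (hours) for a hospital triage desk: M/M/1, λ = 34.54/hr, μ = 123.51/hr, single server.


W = 1/(μ−λ) = 1/(123.51 − 34.54) = 1/88.97 = 0.01124 hr

Final: 0.01124 hr


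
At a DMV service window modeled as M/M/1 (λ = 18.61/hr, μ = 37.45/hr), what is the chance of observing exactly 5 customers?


ρ = 18.61/37.45 = 0.4969
P_n = (1−ρ)·ρ^n = (1 − 0.4969)·0.4969^5 = 0.5031·0.030302 = 0.015244

Final: 0.015244


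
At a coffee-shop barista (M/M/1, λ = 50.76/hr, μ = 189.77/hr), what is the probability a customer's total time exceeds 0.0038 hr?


W ~ Exponential(μ−λ) for M/M/1.
μ − λ = 189.77 − 50.76 = 139.0100
P(W > t) = e^{−(μ−λ)t} = e^{−0.5282} = 0.589643

Final: 0.589643


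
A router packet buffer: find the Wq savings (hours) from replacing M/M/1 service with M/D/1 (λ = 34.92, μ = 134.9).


ρ = 34.92/134.9 = 0.2589
Wq(M/M/1) = ρ/(μ−λ) = 0.2589/99.98 = 0.002589 hr
Wq(M/D/1) = ρ/(2(μ−λ)) = 0.001295 hr
Savings = 0.002589 − 0.001295 = 0.001295 hr

Final: 0.001295 hr


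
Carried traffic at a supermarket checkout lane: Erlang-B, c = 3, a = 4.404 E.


B(3,4.404) = 0.485249 (Erlang-B)
Carried load = a(1 − B) = 4.404·(1 − 0.485249) = 4.404·0.514751 = 2.2670 E

Final: 2.2670 Erlangs


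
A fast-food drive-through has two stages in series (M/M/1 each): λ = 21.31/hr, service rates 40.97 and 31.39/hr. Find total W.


Each node sees arrival rate λ = 21.31/hr (tandem ⇒ throughput preserved).
W₁ = 1/(μ₁−λ) = 1/(40.97−21.31) = 0.05086 hr
W₂ = 1/(μ₂−λ) = 1/(31.39−21.31) = 0.09921 hr
W_total = W₁ + W₂ = 0.05086 + 0.09921 = 0.15007 hr

Final: 0.15007 hr


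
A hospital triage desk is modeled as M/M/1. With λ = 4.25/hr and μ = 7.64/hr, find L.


ρ = λ/μ = 4.25/7.64 = 0.5563
L = ρ/(1−ρ) = 0.5563/(1 − 0.5563) = 0.5563/0.4437 = 1.2537

Final: 1.2537


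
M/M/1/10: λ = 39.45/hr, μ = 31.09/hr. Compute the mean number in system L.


ρ = 39.45/31.09 = 1.2689
L = ρ[1 − (K+1)ρ^K + Kρ^(K+1)] / [(1−ρ)(1−ρ^(K+1))]
Numerator: 1.2689·(1 − 11·10.820887 + 10·13.730588) = 24.459414
Denominator: (-0.2689)·(-12.730588) = 3.423214
L = 24.459414/3.423214 = 7.1452

Final: 7.1452


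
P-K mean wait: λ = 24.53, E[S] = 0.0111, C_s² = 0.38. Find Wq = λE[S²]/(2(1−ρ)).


ρ = λ·E[S] = 24.53·0.0111 = 0.2723
E[S²] = E[S]²(1+C_s²) = 0.0111²·(1+0.38) = 0.0001700
Wq = λ·E[S²]/(2(1−ρ)) = 24.53·0.0001700/(2·0.7277) = 0.002866 hr

Final: 0.002866 hr


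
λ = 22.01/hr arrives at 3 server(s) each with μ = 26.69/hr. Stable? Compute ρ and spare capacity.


Total capacity cμ = 3·26.69 = 80.07/hr
ρ = λ/(cμ) = 22.01/80.07 = 0.2749
Stable ⇔ ρ < 1: YES
Spare capacity = cμ − λ = 80.07 − 22.01 = 58.06/hr

Final: ρ = 0.2749; stable; margin = 58.06/hr


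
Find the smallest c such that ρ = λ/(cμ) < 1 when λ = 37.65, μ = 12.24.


Stability requires cμ > λ ⇔ c > λ/μ.
λ/μ = 37.65/12.24 = 3.0760
Minimum integer c = ⌊3.0760⌋ + 1 = 4
Check: 4·12.24 = 48.96 > 37.65, while 3·12.24 = 36.72 ≤ 37.65

Final: 4 servers


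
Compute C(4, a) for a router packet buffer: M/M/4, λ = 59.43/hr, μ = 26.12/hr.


a = λ/μ = 2.2753; ρ = a/4 = 0.5688
P₀ = 0.096001 (from M/M/c formula)
C(c,a) = [a^c/(c!(1−ρ))]·P₀ = [26.79972/(24·0.4312)]·0.096001
= 2.58975·0.096001 = 0.248618

Final: 0.248618


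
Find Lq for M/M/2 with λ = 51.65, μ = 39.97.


a = λ/μ = 1.2922; ρ = a/2 = 0.6461
P₀ = 0.214986
Lq = P₀·a^c·ρ / (c!·(1−ρ)²) = 0.214986·1.66983·0.6461/(2·0.12524)
= 0.92602

Final: 0.92602


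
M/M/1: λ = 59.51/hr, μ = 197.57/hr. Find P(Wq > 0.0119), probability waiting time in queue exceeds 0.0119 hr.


ρ = 59.51/197.57 = 0.3012
P(Wq > t) = ρ·e^{−(μ−λ)t} = 0.3012·e^{−1.6429}
= 0.3012·0.193416 = 0.058259

Final: 0.058259


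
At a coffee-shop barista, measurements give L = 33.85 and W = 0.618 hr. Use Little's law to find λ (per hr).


λ = L/W = 33.85/0.618 = 54.7735 /hr

Final: 54.7735 /hr


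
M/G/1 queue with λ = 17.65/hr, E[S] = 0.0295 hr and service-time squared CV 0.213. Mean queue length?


ρ = λ·E[S] = 17.65·0.0295 = 0.5207
Lq = ρ²(1+C_s²)/(2(1−ρ)) = 0.2711·(1+0.213)/(2·0.4793)
= 0.2711·1.2130/0.9587 = 0.34303

Final: 0.34303


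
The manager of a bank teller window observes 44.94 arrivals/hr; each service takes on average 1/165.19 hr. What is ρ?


ρ = λ/μ = 44.94/165.19 = 0.2721

Final: 0.2721


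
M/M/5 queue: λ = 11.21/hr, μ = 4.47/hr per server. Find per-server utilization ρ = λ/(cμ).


ρ = λ/(cμ) = 11.21/(5·4.47) = 11.21/22.35 = 0.5016

Final: 0.5016


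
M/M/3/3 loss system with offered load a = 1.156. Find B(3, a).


B(c,a) = (a^c/c!) / Σ_{k=0}^{c} a^k/k!
a^3/3! = 0.257467
Σ terms (k=0..3): 1.00000 + 1.15600 + 0.66817 + 0.25747 = 3.081635
B = 0.257467/3.081635 = 0.083549

Final: 0.083549


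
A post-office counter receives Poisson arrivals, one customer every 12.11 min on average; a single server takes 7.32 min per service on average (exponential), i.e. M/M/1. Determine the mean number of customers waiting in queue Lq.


λ = 60/12.11 = 4.9546 /hr
μ = 60/7.32 = 8.1967 /hr
ρ = λ/μ = 4.9546/8.1967 = 0.6045
Lq = ρ²/(1−ρ) = 0.3654/0.3955 = 0.9237

Final: 0.9237


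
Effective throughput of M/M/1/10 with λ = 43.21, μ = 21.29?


ρ = 2.0296; P_K = (1−ρ)ρ^10/(1−ρ^11) = 0.507501
λ_eff = λ(1 − P_K) = 43.21·(1 − 0.507501) = 43.21·0.492499 = 21.2809 /hr

Final: 21.2809 /hr


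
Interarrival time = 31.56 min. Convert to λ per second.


λ = 1/(interarrival time) in consistent units.
1 second = 0.0166667 min, so λ = 0.0166667/31.56 = 0.0005281 per second

Final: 0.0005281 /sec


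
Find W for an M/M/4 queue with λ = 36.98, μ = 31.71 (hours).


a = 1.1662; ρ = 0.2915; P₀ = 0.310625
Lq = P₀·a^c·ρ/(c!(1−ρ)²) = 0.01391
Wq = Lq/λ = 0.01391/36.98 = 0.0003760 hr
W = Wq + 1/μ = 0.0003760 + 0.03154 = 0.03191 hr

Final: 0.03191 hr


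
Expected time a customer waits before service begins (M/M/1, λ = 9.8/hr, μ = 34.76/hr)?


ρ = 9.8/34.76 = 0.2819
Wq = ρ/(μ−λ) = 0.2819/(34.76 − 9.8) = 0.2819/24.96 = 0.01130 hr

Final: 0.01130 hr


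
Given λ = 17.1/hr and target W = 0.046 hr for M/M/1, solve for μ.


W = 1/(μ−λ) ⇒ μ − λ = 1/W = 1/0.046 = 21.7391
μ = λ + 1/W = 17.1 + 21.7391 = 38.8391 per hr

Final: 38.8391 /hr


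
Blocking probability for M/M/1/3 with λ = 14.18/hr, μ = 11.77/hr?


ρ = λ/μ = 14.18/11.77 = 1.2048
P_K = (1−ρ)ρ^K/(1−ρ^(K+1)) = (-0.2048·1.748636)/(1 − 2.106682)
= -0.358047/-1.106682 = 0.323532

Final: 0.323532


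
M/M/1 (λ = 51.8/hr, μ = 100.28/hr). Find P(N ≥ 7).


ρ = 51.8/100.28 = 0.5166
P(N ≥ n) = ρ^n = 0.5166^7 = 0.009813

Final: 0.009813


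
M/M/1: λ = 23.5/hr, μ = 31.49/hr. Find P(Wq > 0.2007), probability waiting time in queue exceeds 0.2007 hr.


ρ = 23.5/31.49 = 0.7463
P(Wq > t) = ρ·e^{−(μ−λ)t} = 0.7463·e^{−1.6036}
= 0.7463·0.201172 = 0.150129

Final: 0.150129


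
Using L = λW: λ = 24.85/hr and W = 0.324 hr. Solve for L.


L = λW = 24.85·0.324 = 8.0514

Final: 8.0514


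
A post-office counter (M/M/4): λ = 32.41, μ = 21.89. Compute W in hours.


a = 1.4806; ρ = 0.3701; P₀ = 0.225455
Lq = P₀·a^c·ρ/(c!(1−ρ)²) = 0.04212
Wq = Lq/λ = 0.04212/32.41 = 0.001300 hr
W = Wq + 1/μ = 0.001300 + 0.04568 = 0.04698 hr

Final: 0.04698 hr


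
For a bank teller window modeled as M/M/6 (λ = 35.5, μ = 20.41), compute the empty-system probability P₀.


a = λ/μ = 35.5/20.41 = 1.7393; ρ = a/c = 0.2899
Σ_{k=0}^{5} a^k/k! (terms k=0..5) = 1.00000 + 1.73934 + 1.51266 + 0.87701 + 0.38136 + 0.13266 = 5.64303
Tail: a^6/(6!(1−ρ)) = 27.68931/(720·0.7101) = 0.05416
P₀ = 1/(5.64303 + 0.05416) = 1/5.69719 = 0.175525

Final: 0.175525


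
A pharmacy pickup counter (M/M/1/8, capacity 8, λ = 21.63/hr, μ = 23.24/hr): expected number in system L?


ρ = 21.63/23.24 = 0.9307
L = ρ[1 − (K+1)ρ^K + Kρ^(K+1)] / [(1−ρ)(1−ρ^(K+1))]
Numerator: 0.9307·(1 − 9·0.563071 + 8·0.524063) = 0.116215
Denominator: (0.06928)·(0.475937) = 0.032972
L = 0.116215/0.032972 = 3.5247

Final: 3.5247


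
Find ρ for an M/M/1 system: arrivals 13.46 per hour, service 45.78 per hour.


ρ = λ/μ = 13.46/45.78 = 0.2940

Final: 0.2940


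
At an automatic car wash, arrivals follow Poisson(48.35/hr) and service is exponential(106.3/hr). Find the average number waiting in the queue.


ρ = 48.35/106.3 = 0.4548
Lq = ρ²/(1−ρ) = 0.2069/0.5452 = 0.3795

Final: 0.3795


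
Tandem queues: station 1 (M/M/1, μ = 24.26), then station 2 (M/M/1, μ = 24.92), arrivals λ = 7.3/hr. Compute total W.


Each node sees arrival rate λ = 7.3/hr (tandem ⇒ throughput preserved).
W₁ = 1/(μ₁−λ) = 1/(24.26−7.3) = 0.05896 hr
W₂ = 1/(μ₂−λ) = 1/(24.92−7.3) = 0.05675 hr
W_total = W₁ + W₂ = 0.05896 + 0.05675 = 0.11572 hr

Final: 0.11572 hr


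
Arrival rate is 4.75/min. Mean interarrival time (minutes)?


Mean interarrival time = 1/λ = 1/4.75 minute = 0.21053 minute
In minutes: 0.21053 × 1 = 0.2105 min

Final: 0.2105 min


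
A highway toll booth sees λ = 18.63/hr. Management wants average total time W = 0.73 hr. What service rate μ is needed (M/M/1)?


W = 1/(μ−λ) ⇒ μ − λ = 1/W = 1/0.73 = 1.3699
μ = λ + 1/W = 18.63 + 1.3699 = 19.9999 per hr

Final: 19.9999 /hr


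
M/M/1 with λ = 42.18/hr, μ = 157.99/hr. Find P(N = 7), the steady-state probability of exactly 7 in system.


ρ = 42.18/157.99 = 0.2670
P_n = (1−ρ)·ρ^n = (1 − 0.2670)·0.2670^7 = 0.7330·0.00009668 = 0.00007087

Final: 0.00007087


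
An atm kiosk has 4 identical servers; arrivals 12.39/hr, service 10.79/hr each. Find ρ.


ρ = λ/(cμ) = 12.39/(4·10.79) = 12.39/43.16 = 0.2871

Final: 0.2871


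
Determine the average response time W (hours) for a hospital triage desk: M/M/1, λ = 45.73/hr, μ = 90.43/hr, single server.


W = 1/(μ−λ) = 1/(90.43 − 45.73) = 1/44.70 = 0.02237 hr

Final: 0.02237 hr


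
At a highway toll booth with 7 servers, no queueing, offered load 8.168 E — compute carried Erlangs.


B(7,8.168) = 0.317563 (Erlang-B)
Carried load = a(1 − B) = 8.168·(1 − 0.317563) = 8.168·0.682437 = 5.5741 E

Final: 5.5741 Erlangs


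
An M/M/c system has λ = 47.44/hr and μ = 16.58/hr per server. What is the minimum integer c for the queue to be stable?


Stability requires cμ > λ ⇔ c > λ/μ.
λ/μ = 47.44/16.58 = 2.8613
Minimum integer c = ⌊2.8613⌋ + 1 = 3
Check: 3·16.58 = 49.74 > 47.44, while 2·16.58 = 33.16 ≤ 47.44

Final: 3 servers


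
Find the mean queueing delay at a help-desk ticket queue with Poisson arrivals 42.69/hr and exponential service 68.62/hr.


ρ = 42.69/68.62 = 0.6221
Wq = ρ/(μ−λ) = 0.6221/(68.62 − 42.69) = 0.6221/25.93 = 0.02399 hr

Final: 0.02399 hr


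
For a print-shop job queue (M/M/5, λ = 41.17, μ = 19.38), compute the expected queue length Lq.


a = λ/μ = 2.1244; ρ = a/5 = 0.4249
P₀ = 0.118286
Lq = P₀·a^c·ρ / (c!·(1−ρ)²) = 0.118286·43.26488·0.4249/(120·0.33077)
= 0.05478

Final: 0.05478


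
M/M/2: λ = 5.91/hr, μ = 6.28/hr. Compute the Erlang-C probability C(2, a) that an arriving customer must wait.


a = λ/μ = 0.9411; ρ = a/2 = 0.4705
P₀ = 0.360043 (from M/M/c formula)
C(c,a) = [a^c/(c!(1−ρ))]·P₀ = [0.88564/(2·0.5295)]·0.360043
= 0.83636·0.360043 = 0.301126

Final: 0.301126


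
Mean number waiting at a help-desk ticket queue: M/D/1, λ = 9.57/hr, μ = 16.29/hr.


ρ = 9.57/16.29 = 0.5875
M/D/1: Lq = ρ²/(2(1−ρ)) = 0.3451/(2·0.4125) = 0.41832

Final: 0.41832


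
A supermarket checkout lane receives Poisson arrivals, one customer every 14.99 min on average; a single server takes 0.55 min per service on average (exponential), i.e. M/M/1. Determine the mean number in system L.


λ = 60/14.99 = 4.0027 /hr
μ = 60/0.55 = 109.0909 /hr
ρ = λ/μ = 4.0027/109.0909 = 0.03669
L = ρ/(1−ρ) = 0.03669/0.9633 = 0.03809

Final: 0.03809


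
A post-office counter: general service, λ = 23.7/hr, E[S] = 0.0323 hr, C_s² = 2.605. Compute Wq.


ρ = λ·E[S] = 23.7·0.0323 = 0.7655
E[S²] = E[S]²(1+C_s²) = 0.0323²·(1+2.605) = 0.003761
Wq = λ·E[S²]/(2(1−ρ)) = 23.7·0.003761/(2·0.2345) = 0.19007 hr

Final: 0.19007 hr


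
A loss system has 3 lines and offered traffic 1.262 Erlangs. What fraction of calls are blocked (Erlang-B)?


B(c,a) = (a^c/c!) / Σ_{k=0}^{c} a^k/k!
a^3/3! = 0.334986
Σ terms (k=0..3): 1.00000 + 1.26200 + 0.79632 + 0.33499 = 3.393308
B = 0.334986/3.393308 = 0.098720

Final: 0.098720


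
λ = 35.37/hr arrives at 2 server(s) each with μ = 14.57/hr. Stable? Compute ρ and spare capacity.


Total capacity cμ = 2·14.57 = 29.14/hr
ρ = λ/(cμ) = 35.37/29.14 = 1.2138
Stable ⇔ ρ < 1: NO
Spare capacity = cμ − λ = 29.14 − 35.37 = -6.23/hr

Final: ρ = 1.2138; unstable; margin = -6.23/hr


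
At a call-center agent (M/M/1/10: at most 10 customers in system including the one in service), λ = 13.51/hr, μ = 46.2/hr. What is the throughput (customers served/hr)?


ρ = 0.2924; P_K = (1−ρ)ρ^10/(1−ρ^11) = 0.000003235
λ_eff = λ(1 − P_K) = 13.51·(1 − 0.000003235) = 13.51·0.999997 = 13.5100 /hr

Final: 13.5100 /hr


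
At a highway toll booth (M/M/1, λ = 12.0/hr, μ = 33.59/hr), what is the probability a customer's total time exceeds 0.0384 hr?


W ~ Exponential(μ−λ) for M/M/1.
μ − λ = 33.59 − 12.0 = 21.5900
P(W > t) = e^{−(μ−λ)t} = e^{−0.8291} = 0.436461

Final: 0.436461


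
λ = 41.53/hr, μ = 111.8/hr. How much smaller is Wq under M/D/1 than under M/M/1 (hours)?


ρ = 41.53/111.8 = 0.3715
Wq(M/M/1) = ρ/(μ−λ) = 0.3715/70.27 = 0.005286 hr
Wq(M/D/1) = ρ/(2(μ−λ)) = 0.002643 hr
Savings = 0.005286 − 0.002643 = 0.002643 hr

Final: 0.002643 hr


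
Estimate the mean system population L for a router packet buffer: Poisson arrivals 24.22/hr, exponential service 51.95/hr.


ρ = λ/μ = 24.22/51.95 = 0.4662
L = ρ/(1−ρ) = 0.4662/(1 − 0.4662) = 0.4662/0.5338 = 0.8734

Final: 0.8734


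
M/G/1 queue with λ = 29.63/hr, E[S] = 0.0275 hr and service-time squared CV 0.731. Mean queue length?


ρ = λ·E[S] = 29.63·0.0275 = 0.8148
Lq = ρ²(1+C_s²)/(2(1−ρ)) = 0.6639·(1+0.731)/(2·0.1852)
= 0.6639·1.7310/0.3703 = 3.10323

Final: 3.10323


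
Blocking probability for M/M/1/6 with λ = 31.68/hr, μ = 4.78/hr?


ρ = λ/μ = 31.68/4.78 = 6.6276
P_K = (1−ρ)ρ^K/(1−ρ^(K+1)) = (-5.6276·84750.771009)/(1 − 561695.486522)
= -476944.715513/-561694.486522 = 0.849118

Final: 0.849118


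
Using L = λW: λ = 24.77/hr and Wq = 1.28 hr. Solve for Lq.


Lq = λWq = 24.77·1.28 = 31.7056

Final: 31.7056


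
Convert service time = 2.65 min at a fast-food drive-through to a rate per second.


μ = 1/(service time) in consistent units.
1 second = 0.0166667 min, so μ = 0.0166667/2.65 = 0.006289 per second

Final: 0.006289 /sec


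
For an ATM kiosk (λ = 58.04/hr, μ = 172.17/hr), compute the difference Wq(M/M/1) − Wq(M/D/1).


ρ = 58.04/172.17 = 0.3371
Wq(M/M/1) = ρ/(μ−λ) = 0.3371/114.13 = 0.002954 hr
Wq(M/D/1) = ρ/(2(μ−λ)) = 0.001477 hr
Savings = 0.002954 − 0.001477 = 0.001477 hr

Final: 0.001477 hr


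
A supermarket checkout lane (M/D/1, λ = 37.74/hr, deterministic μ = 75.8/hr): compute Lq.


ρ = 37.74/75.8 = 0.4979
M/D/1: Lq = ρ²/(2(1−ρ)) = 0.2479/(2·0.5021) = 0.24685

Final: 0.24685


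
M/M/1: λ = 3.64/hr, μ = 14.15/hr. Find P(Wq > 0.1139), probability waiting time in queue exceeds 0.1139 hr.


ρ = 3.64/14.15 = 0.2572
P(Wq > t) = ρ·e^{−(μ−λ)t} = 0.2572·e^{−1.1971}
= 0.2572·0.302072 = 0.077706

Final: 0.077706


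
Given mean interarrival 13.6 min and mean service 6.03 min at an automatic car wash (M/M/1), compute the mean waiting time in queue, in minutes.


λ = 60/13.6 = 4.4118 /hr
μ = 60/6.03 = 9.9502 /hr
ρ = λ/μ = 4.4118/9.9502 = 0.4434
Wq = ρ/(μ−λ) = 0.4434/(9.9502−4.4118) = 0.08005 hr
In minutes: 0.08005·60 = 4.803 min

Final: 4.803 min


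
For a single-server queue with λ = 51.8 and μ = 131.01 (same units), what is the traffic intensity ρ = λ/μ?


ρ = λ/μ = 51.8/131.01 = 0.3954

Final: 0.3954


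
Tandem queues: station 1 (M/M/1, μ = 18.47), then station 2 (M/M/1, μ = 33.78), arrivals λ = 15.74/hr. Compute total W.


Each node sees arrival rate λ = 15.74/hr (tandem ⇒ throughput preserved).
W₁ = 1/(μ₁−λ) = 1/(18.47−15.74) = 0.36630 hr
W₂ = 1/(μ₂−λ) = 1/(33.78−15.74) = 0.05543 hr
W_total = W₁ + W₂ = 0.36630 + 0.05543 = 0.42173 hr

Final: 0.42173 hr


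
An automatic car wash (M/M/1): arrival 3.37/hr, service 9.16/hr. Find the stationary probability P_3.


ρ = 3.37/9.16 = 0.3679
P_n = (1−ρ)·ρ^n = (1 − 0.3679)·0.3679^3 = 0.6321·0.049797 = 0.031476

Final: 0.031476


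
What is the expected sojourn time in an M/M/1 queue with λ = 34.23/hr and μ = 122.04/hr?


W = 1/(μ−λ) = 1/(122.04 − 34.23) = 1/87.81 = 0.01139 hr

Final: 0.01139 hr


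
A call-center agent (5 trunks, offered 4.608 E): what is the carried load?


B(5,4.608) = 0.252264 (Erlang-B)
Carried load = a(1 − B) = 4.608·(1 − 0.252264) = 4.608·0.747736 = 3.4456 E

Final: 3.4456 Erlangs


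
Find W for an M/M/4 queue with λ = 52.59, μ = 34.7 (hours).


a = 1.5156; ρ = 0.3789; P₀ = 0.217479
Lq = P₀·a^c·ρ/(c!(1−ρ)²) = 0.04695
Wq = Lq/λ = 0.04695/52.59 = 0.0008928 hr
W = Wq + 1/μ = 0.0008928 + 0.02882 = 0.02971 hr

Final: 0.02971 hr


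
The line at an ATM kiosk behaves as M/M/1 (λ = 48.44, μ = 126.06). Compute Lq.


ρ = 48.44/126.06 = 0.3843
Lq = ρ²/(1−ρ) = 0.1477/0.6157 = 0.2398

Final: 0.2398


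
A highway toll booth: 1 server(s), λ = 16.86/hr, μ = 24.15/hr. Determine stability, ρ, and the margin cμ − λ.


Total capacity cμ = 1·24.15 = 24.15/hr
ρ = λ/(cμ) = 16.86/24.15 = 0.6981
Stable ⇔ ρ < 1: YES
Spare capacity = cμ − λ = 24.15 − 16.86 = 7.29/hr

Final: ρ = 0.6981; stable; margin = 7.29/hr


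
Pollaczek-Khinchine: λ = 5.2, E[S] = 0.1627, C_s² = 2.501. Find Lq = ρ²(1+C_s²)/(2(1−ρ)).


ρ = λ·E[S] = 5.2·0.1627 = 0.8460
Lq = ρ²(1+C_s²)/(2(1−ρ)) = 0.7158·(1+2.501)/(2·0.1540)
= 0.7158·3.5010/0.3079 = 8.13834

Final: 8.13834


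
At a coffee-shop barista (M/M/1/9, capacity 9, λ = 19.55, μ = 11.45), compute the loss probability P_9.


ρ = λ/μ = 19.55/11.45 = 1.7074
P_K = (1−ρ)ρ^K/(1−ρ^(K+1)) = (-0.7074·123.330779)/(1 − 210.577881)
= -87.247101/-209.577881 = 0.416299

Final: 0.416299


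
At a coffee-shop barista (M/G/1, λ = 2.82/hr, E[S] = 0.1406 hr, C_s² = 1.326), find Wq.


ρ = λ·E[S] = 2.82·0.1406 = 0.3965
E[S²] = E[S]²(1+C_s²) = 0.1406²·(1+1.326) = 0.045981
Wq = λ·E[S²]/(2(1−ρ)) = 2.82·0.045981/(2·0.6035) = 0.10743 hr

Final: 0.10743 hr


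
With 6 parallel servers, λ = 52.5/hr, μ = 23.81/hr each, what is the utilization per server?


ρ = λ/(cμ) = 52.5/(6·23.81) = 52.5/142.86 = 0.3675

Final: 0.3675


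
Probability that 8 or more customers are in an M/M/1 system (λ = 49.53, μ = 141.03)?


ρ = 49.53/141.03 = 0.3512
P(N ≥ n) = ρ^n = 0.3512^8 = 0.0002314

Final: 0.0002314


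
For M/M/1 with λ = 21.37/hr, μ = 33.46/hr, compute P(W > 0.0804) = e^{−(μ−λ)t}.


W ~ Exponential(μ−λ) for M/M/1.
μ − λ = 33.46 − 21.37 = 12.0900
P(W > t) = e^{−(μ−λ)t} = e^{−0.9720} = 0.378312

Final: 0.378312


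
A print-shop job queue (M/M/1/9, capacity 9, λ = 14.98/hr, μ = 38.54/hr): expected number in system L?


ρ = 14.98/38.54 = 0.3887
L = ρ[1 − (K+1)ρ^K + Kρ^(K+1)] / [(1−ρ)(1−ρ^(K+1))]
Numerator: 0.3887·(1 − 10·0.0002025 + 9·0.00007870) = 0.388175
Denominator: (0.6113)·(0.999921) = 0.611265
L = 0.388175/0.611265 = 0.6350

Final: 0.6350


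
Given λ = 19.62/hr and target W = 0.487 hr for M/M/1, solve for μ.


W = 1/(μ−λ) ⇒ μ − λ = 1/W = 1/0.487 = 2.0534
μ = λ + 1/W = 19.62 + 2.0534 = 21.6734 per hr

Final: 21.6734 /hr


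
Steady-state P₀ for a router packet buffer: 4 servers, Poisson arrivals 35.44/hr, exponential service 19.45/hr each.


a = λ/μ = 35.44/19.45 = 1.8221; ρ = a/c = 0.4555
Σ_{k=0}^{3} a^k/k! (terms k=0..3) = 1.00000 + 1.82211 + 1.66004 + 1.00826 = 5.49040
Tail: a^4/(4!(1−ρ)) = 11.02291/(24·0.5445) = 0.84355
P₀ = 1/(5.49040 + 0.84355) = 1/6.33395 = 0.157879

Final: 0.157879


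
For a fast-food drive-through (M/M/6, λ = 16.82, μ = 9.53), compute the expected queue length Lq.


a = λ/μ = 1.7650; ρ = a/6 = 0.2942
P₀ = 0.171077
Lq = P₀·a^c·ρ / (c!·(1−ρ)²) = 0.171077·30.22724·0.2942/(720·0.49821)
= 0.004241

Final: 0.004241


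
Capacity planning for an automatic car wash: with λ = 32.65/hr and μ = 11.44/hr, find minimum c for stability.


Stability requires cμ > λ ⇔ c > λ/μ.
λ/μ = 32.65/11.44 = 2.8540
Minimum integer c = ⌊2.8540⌋ + 1 = 3
Check: 3·11.44 = 34.32 > 32.65, while 2·11.44 = 22.88 ≤ 32.65

Final: 3 servers


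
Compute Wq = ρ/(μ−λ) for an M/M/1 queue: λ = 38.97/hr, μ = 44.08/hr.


ρ = 38.97/44.08 = 0.8841
Wq = ρ/(μ−λ) = 0.8841/(44.08 − 38.97) = 0.8841/5.11 = 0.1730 hr

Final: 0.1730 hr


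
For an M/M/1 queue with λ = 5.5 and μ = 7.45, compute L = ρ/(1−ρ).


ρ = λ/μ = 5.5/7.45 = 0.7383
L = ρ/(1−ρ) = 0.7383/(1 − 0.7383) = 0.7383/0.2617 = 2.8205

Final: 2.8205


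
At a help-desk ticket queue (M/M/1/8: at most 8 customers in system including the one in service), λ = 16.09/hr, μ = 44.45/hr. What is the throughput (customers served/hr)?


ρ = 0.3620; P_K = (1−ρ)ρ^8/(1−ρ^9) = 0.0001881
λ_eff = λ(1 − P_K) = 16.09·(1 − 0.0001881) = 16.09·0.999812 = 16.0870 /hr

Final: 16.0870 /hr


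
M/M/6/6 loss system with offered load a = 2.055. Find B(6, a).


B(c,a) = (a^c/c!) / Σ_{k=0}^{c} a^k/k!
a^6/6! = 0.104602
Σ terms (k=0..6): 1.00000 + 2.05500 + 2.11151 + 1.44639 + 0.74308 + 0.30541 + 0.10460 = 7.765987
B = 0.104602/7.765987 = 0.013469

Final: 0.013469


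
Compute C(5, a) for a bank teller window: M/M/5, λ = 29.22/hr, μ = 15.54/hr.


a = λ/μ = 1.8803; ρ = a/5 = 0.3761
P₀ = 0.151726 (from M/M/c formula)
C(c,a) = [a^c/(c!(1−ρ))]·P₀ = [23.50423/(120·0.6239)]·0.151726
= 0.31392·0.151726 = 0.047630

Final: 0.047630


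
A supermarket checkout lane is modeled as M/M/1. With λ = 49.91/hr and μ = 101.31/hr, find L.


ρ = λ/μ = 49.91/101.31 = 0.4926
L = ρ/(1−ρ) = 0.4926/(1 − 0.4926) = 0.4926/0.5074 = 0.9710

Final: 0.9710


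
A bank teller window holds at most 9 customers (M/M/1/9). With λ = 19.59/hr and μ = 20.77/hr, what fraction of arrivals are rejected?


ρ = λ/μ = 19.59/20.77 = 0.9432
P_K = (1−ρ)ρ^K/(1−ρ^(K+1)) = (0.05681·0.590720)/(1 − 0.557159)
= 0.033560/0.442841 = 0.075784

Final: 0.075784


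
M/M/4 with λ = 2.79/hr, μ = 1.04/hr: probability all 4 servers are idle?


a = λ/μ = 2.79/1.04 = 2.6827; ρ = a/c = 0.6707
Σ_{k=0}^{3} a^k/k! (terms k=0..3) = 1.00000 + 2.68269 + 3.59842 + 3.21782 = 10.49893
Tail: a^4/(4!(1−ρ)) = 51.79448/(24·0.3293) = 6.55307
P₀ = 1/(10.49893 + 6.55307) = 1/17.05200 = 0.058644

Final: 0.058644


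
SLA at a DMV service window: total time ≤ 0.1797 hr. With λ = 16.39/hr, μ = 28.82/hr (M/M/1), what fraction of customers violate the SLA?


W ~ Exponential(μ−λ) for M/M/1.
μ − λ = 28.82 − 16.39 = 12.4300
P(W > t) = e^{−(μ−λ)t} = e^{−2.2337} = 0.107134

Final: 0.107134


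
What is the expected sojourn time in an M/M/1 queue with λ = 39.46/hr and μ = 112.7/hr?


W = 1/(μ−λ) = 1/(112.7 − 39.46) = 1/73.24 = 0.01365 hr

Final: 0.01365 hr


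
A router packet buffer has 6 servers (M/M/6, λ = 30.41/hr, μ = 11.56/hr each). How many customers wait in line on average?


a = λ/μ = 2.6306; ρ = a/6 = 0.4384
P₀ = 0.071482
Lq = P₀·a^c·ρ / (c!·(1−ρ)²) = 0.071482·331.39925·0.4384/(720·0.31535)
= 0.04574

Final: 0.04574


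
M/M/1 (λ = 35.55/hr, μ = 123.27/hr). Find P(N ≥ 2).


ρ = 35.55/123.27 = 0.2884
P(N ≥ n) = ρ^n = 0.2884^2 = 0.083170

Final: 0.083170


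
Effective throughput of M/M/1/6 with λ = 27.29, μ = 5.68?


ρ = 4.8046; P_K = (1−ρ)ρ^6/(1−ρ^7) = 0.791879
λ_eff = λ(1 − P_K) = 27.29·(1 − 0.791879) = 27.29·0.208121 = 5.6796 /hr

Final: 5.6796 /hr


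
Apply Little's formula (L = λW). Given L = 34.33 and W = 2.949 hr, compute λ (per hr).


λ = L/W = 34.33/2.949 = 11.6412 /hr

Final: 11.6412 /hr


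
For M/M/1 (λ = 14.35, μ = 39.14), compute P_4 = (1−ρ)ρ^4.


ρ = 14.35/39.14 = 0.3666
P_n = (1−ρ)·ρ^n = (1 − 0.3666)·0.3666^4 = 0.6334·0.018069 = 0.011444

Final: 0.011444


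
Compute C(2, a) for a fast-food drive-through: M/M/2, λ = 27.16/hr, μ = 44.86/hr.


a = λ/μ = 0.6054; ρ = a/2 = 0.3027
P₀ = 0.535250 (from M/M/c formula)
C(c,a) = [a^c/(c!(1−ρ))]·P₀ = [0.36656/(2·0.6973)]·0.535250
= 0.26285·0.535250 = 0.140689

Final: 0.140689


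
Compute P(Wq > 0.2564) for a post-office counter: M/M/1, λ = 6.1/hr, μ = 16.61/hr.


ρ = 6.1/16.61 = 0.3672
P(Wq > t) = ρ·e^{−(μ−λ)t} = 0.3672·e^{−2.6948}
= 0.3672·0.067558 = 0.024811

Final: 0.024811


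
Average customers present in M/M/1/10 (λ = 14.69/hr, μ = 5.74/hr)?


ρ = 14.69/5.74 = 2.5592
L = ρ[1 − (K+1)ρ^K + Kρ^(K+1)] / [(1−ρ)(1−ρ^(K+1))]
Numerator: 2.5592·(1 − 11·12053.107609 + 10·30846.716163) = 450128.159555
Denominator: (-1.5592)·(-30845.716163) = 48095.672415
L = 450128.159555/48095.672415 = 9.3590

Final: 9.3590


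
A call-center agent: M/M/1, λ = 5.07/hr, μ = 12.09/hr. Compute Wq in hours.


ρ = 5.07/12.09 = 0.4194
Wq = ρ/(μ−λ) = 0.4194/(12.09 − 5.07) = 0.4194/7.02 = 0.05974 hr

Final: 0.05974 hr


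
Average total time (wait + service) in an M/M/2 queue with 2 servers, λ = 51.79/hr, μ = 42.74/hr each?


a = 1.2117; ρ = 0.6059; P₀ = 0.245429
Lq = P₀·a^c·ρ/(c!(1−ρ)²) = 0.70279
Wq = Lq/λ = 0.70279/51.79 = 0.01357 hr
W = Wq + 1/μ = 0.01357 + 0.02340 = 0.03697 hr

Final: 0.03697 hr


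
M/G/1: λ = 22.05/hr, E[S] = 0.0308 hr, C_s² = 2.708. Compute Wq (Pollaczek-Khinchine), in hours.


ρ = λ·E[S] = 22.05·0.0308 = 0.6791
E[S²] = E[S]²(1+C_s²) = 0.0308²·(1+2.708) = 0.003518
Wq = λ·E[S²]/(2(1−ρ)) = 22.05·0.003518/(2·0.3209) = 0.12087 hr

Final: 0.12087 hr


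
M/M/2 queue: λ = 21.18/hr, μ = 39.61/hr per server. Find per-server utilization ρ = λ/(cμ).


ρ = λ/(cμ) = 21.18/(2·39.61) = 21.18/79.22 = 0.2674

Final: 0.2674


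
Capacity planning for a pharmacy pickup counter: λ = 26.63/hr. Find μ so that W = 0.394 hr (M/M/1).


W = 1/(μ−λ) ⇒ μ − λ = 1/W = 1/0.394 = 2.5381
μ = λ + 1/W = 26.63 + 2.5381 = 29.1681 per hr

Final: 29.1681 /hr


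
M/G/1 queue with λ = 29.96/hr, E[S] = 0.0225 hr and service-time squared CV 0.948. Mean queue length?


ρ = λ·E[S] = 29.96·0.0225 = 0.6741
Lq = ρ²(1+C_s²)/(2(1−ρ)) = 0.4544·(1+0.948)/(2·0.3259)
= 0.4544·1.9480/0.6518 = 1.35807

Final: 1.35807


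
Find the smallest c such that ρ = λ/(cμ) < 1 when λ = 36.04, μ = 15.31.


Stability requires cμ > λ ⇔ c > λ/μ.
λ/μ = 36.04/15.31 = 2.3540
Minimum integer c = ⌊2.3540⌋ + 1 = 3
Check: 3·15.31 = 45.93 > 36.04, while 2·15.31 = 30.62 ≤ 36.04

Final: 3 servers


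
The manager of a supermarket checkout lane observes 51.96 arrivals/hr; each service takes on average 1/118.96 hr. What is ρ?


ρ = λ/μ = 51.96/118.96 = 0.4368

Final: 0.4368


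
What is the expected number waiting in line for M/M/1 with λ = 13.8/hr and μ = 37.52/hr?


ρ = 13.8/37.52 = 0.3678
Lq = ρ²/(1−ρ) = 0.1353/0.6322 = 0.2140

Final: 0.2140


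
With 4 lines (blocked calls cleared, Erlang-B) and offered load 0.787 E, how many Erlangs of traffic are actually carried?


B(4,0.787) = 0.007286 (Erlang-B)
Carried load = a(1 − B) = 0.787·(1 − 0.007286) = 0.787·0.992714 = 0.7813 E

Final: 0.7813 Erlangs


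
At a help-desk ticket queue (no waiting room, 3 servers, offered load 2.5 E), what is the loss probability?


B(c,a) = (a^c/c!) / Σ_{k=0}^{c} a^k/k!
a^3/3! = 2.604167
Σ terms (k=0..3): 1.00000 + 2.50000 + 3.12500 + 2.60417 = 9.229167
B = 2.604167/9.229167 = 0.282167

Final: 0.282167


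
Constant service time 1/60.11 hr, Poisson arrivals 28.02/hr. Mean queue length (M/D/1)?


ρ = 28.02/60.11 = 0.4661
M/D/1: Lq = ρ²/(2(1−ρ)) = 0.2173/(2·0.5339) = 0.20351

Final: 0.20351


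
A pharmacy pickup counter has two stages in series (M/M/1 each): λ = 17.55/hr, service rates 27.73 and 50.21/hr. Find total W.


Each node sees arrival rate λ = 17.55/hr (tandem ⇒ throughput preserved).
W₁ = 1/(μ₁−λ) = 1/(27.73−17.55) = 0.09823 hr
W₂ = 1/(μ₂−λ) = 1/(50.21−17.55) = 0.03062 hr
W_total = W₁ + W₂ = 0.09823 + 0.03062 = 0.12885 hr

Final: 0.12885 hr


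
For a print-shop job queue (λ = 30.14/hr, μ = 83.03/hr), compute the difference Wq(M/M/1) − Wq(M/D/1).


ρ = 30.14/83.03 = 0.3630
Wq(M/M/1) = ρ/(μ−λ) = 0.3630/52.89 = 0.006863 hr
Wq(M/D/1) = ρ/(2(μ−λ)) = 0.003432 hr
Savings = 0.006863 − 0.003432 = 0.003432 hr

Final: 0.003432 hr


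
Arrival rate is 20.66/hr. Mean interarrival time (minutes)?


Mean interarrival time = 1/λ = 1/20.66 hour = 0.04840 hour
In minutes: 0.04840 × 60 = 2.9042 min

Final: 2.9042 min


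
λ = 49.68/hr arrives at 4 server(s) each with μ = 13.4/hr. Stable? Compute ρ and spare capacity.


Total capacity cμ = 4·13.4 = 53.60/hr
ρ = λ/(cμ) = 49.68/53.60 = 0.9269
Stable ⇔ ρ < 1: YES
Spare capacity = cμ − λ = 53.60 − 49.68 = 3.92/hr

Final: ρ = 0.9269; stable; margin = 3.92/hr


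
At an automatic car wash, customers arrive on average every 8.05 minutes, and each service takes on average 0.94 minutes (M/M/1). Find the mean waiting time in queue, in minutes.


λ = 60/8.05 = 7.4534 /hr
μ = 60/0.94 = 63.8298 /hr
ρ = λ/μ = 7.4534/63.8298 = 0.1168
Wq = ρ/(μ−λ) = 0.1168/(63.8298−7.4534) = 0.002071 hr
In minutes: 0.002071·60 = 0.1243 min

Final: 0.1243 min


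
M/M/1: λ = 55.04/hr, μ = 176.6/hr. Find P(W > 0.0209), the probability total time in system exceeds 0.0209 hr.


W ~ Exponential(μ−λ) for M/M/1.
μ − λ = 176.6 − 55.04 = 121.5600
P(W > t) = e^{−(μ−λ)t} = e^{−2.5406} = 0.078819

Final: 0.078819


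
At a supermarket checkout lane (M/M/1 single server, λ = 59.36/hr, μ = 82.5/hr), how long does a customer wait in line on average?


ρ = 59.36/82.5 = 0.7195
Wq = ρ/(μ−λ) = 0.7195/(82.5 − 59.36) = 0.7195/23.14 = 0.03109 hr

Final: 0.03109 hr


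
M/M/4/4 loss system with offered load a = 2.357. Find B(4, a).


B(c,a) = (a^c/c!) / Σ_{k=0}^{c} a^k/k!
a^4/4! = 1.285959
Σ terms (k=0..4): 1.00000 + 2.35700 + 2.77772 + 2.18237 + 1.28596 = 9.603049
B = 1.285959/9.603049 = 0.133912

Final: 0.133912


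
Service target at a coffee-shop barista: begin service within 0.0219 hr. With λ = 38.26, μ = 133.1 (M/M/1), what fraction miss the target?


ρ = 38.26/133.1 = 0.2875
P(Wq > t) = ρ·e^{−(μ−λ)t} = 0.2875·e^{−2.0770}
= 0.2875·0.125306 = 0.036020

Final: 0.036020


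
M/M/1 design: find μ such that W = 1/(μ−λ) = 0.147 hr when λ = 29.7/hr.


W = 1/(μ−λ) ⇒ μ − λ = 1/W = 1/0.147 = 6.8027
μ = λ + 1/W = 29.7 + 6.8027 = 36.5027 per hr

Final: 36.5027 /hr


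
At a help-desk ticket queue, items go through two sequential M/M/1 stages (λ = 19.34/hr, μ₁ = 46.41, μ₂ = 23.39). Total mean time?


Each node sees arrival rate λ = 19.34/hr (tandem ⇒ throughput preserved).
W₁ = 1/(μ₁−λ) = 1/(46.41−19.34) = 0.03694 hr
W₂ = 1/(μ₂−λ) = 1/(23.39−19.34) = 0.24691 hr
W_total = W₁ + W₂ = 0.03694 + 0.24691 = 0.28385 hr

Final: 0.28385 hr


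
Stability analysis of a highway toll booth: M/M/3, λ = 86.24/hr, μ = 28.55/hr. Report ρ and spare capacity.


Total capacity cμ = 3·28.55 = 85.65/hr
ρ = λ/(cμ) = 86.24/85.65 = 1.0069
Stable ⇔ ρ < 1: NO
Spare capacity = cμ − λ = 85.65 − 86.24 = -0.59/hr

Final: ρ = 1.0069; unstable; margin = -0.59/hr


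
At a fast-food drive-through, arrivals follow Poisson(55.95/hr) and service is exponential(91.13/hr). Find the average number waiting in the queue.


ρ = 55.95/91.13 = 0.6140
Lq = ρ²/(1−ρ) = 0.3769/0.3860 = 0.9764

Final: 0.9764


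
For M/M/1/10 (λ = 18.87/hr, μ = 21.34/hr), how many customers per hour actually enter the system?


ρ = 0.8843; P_K = (1−ρ)ρ^10/(1−ρ^11) = 0.045617
λ_eff = λ(1 − P_K) = 18.87·(1 − 0.045617) = 18.87·0.954383 = 18.0092 /hr

Final: 18.0092 /hr


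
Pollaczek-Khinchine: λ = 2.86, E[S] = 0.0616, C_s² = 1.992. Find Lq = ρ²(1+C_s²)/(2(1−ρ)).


ρ = λ·E[S] = 2.86·0.0616 = 0.1762
Lq = ρ²(1+C_s²)/(2(1−ρ)) = 0.03104·(1+1.992)/(2·0.8238)
= 0.03104·2.9920/1.6476 = 0.05636

Final: 0.05636
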